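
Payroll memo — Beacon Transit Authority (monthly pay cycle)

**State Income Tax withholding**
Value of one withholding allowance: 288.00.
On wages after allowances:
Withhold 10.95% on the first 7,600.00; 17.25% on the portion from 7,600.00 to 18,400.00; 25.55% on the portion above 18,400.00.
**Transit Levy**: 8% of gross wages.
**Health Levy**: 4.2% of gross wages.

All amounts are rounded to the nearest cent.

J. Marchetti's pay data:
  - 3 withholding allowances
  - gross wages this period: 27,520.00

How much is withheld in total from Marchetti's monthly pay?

8,162.05

State Income Tax: taxable = 27,520.00 − 3×288.00 = 26,656.00
  2,695.20 + 25.55% × (26,656.00 − 18,400.00) = 2,695.20 + 25.55% × 8,256.00 = 4,804.61
Transit Levy: 8% × 27,520.00 = 2,201.60
Health Levy: 4.2% × 27,520.00 = 1,155.84
Total: 4,804.61 + 2,201.60 + 1,155.84 = 8,162.05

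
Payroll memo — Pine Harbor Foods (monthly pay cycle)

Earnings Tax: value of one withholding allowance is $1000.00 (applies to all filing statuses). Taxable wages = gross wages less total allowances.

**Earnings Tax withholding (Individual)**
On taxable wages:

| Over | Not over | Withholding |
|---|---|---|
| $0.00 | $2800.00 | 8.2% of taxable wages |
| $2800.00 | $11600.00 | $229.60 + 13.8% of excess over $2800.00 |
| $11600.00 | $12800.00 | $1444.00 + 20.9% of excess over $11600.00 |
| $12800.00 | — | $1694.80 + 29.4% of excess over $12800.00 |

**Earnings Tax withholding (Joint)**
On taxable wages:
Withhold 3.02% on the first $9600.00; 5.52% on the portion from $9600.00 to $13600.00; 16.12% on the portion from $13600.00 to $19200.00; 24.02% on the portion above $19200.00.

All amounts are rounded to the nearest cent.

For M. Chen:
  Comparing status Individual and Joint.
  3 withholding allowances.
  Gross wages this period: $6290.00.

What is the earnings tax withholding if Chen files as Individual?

Earnings Tax (Individual): taxable = $6290.00 − 3×$1000.00 = $3290.00
  $229.60 + 13.8% × ($3290.00 − $2800.00) = $229.60 + 13.8% × $490.00 = $297.22

$297.22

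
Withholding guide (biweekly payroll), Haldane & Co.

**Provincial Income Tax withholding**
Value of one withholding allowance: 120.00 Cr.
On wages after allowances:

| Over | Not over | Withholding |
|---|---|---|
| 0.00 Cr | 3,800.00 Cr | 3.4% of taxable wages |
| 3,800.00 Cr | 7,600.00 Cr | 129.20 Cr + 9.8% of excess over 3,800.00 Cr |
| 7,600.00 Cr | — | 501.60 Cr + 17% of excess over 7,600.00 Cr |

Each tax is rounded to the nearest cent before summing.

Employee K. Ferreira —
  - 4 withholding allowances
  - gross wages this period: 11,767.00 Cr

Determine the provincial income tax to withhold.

1,128.39 Cr

Provincial Income Tax: taxable = 11,767.00 Cr − 4×120.00 Cr = 11,287.00 Cr
  501.60 Cr + 17% × (11,287.00 Cr − 7,600.00 Cr) = 501.60 Cr + 17% × 3,687.00 Cr = 1,128.39 Cr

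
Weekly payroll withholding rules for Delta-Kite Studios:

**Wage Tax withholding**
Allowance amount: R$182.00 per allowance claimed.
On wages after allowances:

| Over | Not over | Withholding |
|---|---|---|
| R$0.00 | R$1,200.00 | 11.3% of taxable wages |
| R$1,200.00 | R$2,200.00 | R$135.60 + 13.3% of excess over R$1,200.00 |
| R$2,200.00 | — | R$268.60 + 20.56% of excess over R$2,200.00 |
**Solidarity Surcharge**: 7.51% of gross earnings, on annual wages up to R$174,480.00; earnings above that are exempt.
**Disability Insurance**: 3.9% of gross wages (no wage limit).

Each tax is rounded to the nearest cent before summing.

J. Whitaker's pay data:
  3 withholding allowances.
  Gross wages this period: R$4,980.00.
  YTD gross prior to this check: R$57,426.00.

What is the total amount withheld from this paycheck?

Wage Tax: taxable = R$4,980.00 − 3×R$182.00 = R$4,434.00
  R$268.60 + 20.56% × (R$4,434.00 − R$2,200.00) = R$268.60 + 20.56% × R$2,234.00 = R$727.91
Solidarity Surcharge: 7.51% × R$4,980.00 = R$374.00
Disability Insurance: 3.9% × R$4,980.00 = R$194.22
Total: R$727.91 + R$374.00 + R$194.22 = R$1,296.13

R$1,296.13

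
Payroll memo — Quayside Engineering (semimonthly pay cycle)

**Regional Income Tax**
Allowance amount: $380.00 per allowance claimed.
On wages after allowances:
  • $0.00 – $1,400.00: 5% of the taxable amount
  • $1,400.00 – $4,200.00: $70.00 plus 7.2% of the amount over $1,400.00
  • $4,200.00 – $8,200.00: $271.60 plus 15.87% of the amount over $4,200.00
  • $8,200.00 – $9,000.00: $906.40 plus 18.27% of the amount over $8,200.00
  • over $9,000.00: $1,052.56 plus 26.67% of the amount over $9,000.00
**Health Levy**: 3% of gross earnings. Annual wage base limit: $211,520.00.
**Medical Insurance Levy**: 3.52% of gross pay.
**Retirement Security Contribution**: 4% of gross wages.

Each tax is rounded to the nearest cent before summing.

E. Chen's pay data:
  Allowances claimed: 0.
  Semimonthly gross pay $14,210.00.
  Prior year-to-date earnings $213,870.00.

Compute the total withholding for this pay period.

Regional Income Tax: taxable = $14,210.00
  $1,052.56 + 26.67% × ($14,210.00 − $9,000.00) = $1,052.56 + 26.67% × $5,210.00 = $2,442.07
Health Levy: YTD $213,870.00 ≥ cap $211,520.00 → $0.00
Medical Insurance Levy: 3.52% × $14,210.00 = $500.19
Retirement Security Contribution: 4% × $14,210.00 = $568.40
Total: $2,442.07 + $0.00 + $500.19 + $568.40 = $3,510.66

$3,510.66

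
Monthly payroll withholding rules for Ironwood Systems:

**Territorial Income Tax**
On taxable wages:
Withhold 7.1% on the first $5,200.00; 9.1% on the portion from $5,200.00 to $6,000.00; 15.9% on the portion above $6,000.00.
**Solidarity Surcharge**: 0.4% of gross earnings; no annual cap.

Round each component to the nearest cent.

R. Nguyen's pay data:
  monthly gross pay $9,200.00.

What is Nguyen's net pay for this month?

Territorial Income Tax: taxable = $9,200.00
  $442.00 + 15.9% × ($9,200.00 − $6,000.00) = $442.00 + 15.9% × $3,200.00 = $950.80
Solidarity Surcharge: 0.4% × $9,200.00 = $36.80
Total withheld: $950.80 + $36.80 = $987.60
Net pay: $9,200.00 − $987.60 = $8,212.40

$8,212.40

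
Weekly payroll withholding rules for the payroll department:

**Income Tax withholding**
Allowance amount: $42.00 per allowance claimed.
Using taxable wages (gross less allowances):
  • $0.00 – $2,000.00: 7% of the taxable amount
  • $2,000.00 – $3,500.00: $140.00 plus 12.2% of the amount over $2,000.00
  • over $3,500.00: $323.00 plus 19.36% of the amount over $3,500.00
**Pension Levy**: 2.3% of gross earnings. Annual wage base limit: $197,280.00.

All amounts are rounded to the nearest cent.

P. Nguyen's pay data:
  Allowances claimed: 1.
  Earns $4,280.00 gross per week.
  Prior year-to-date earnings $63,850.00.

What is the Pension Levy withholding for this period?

Pension Levy: 2.3% × $4,280.00 = $98.44

$98.44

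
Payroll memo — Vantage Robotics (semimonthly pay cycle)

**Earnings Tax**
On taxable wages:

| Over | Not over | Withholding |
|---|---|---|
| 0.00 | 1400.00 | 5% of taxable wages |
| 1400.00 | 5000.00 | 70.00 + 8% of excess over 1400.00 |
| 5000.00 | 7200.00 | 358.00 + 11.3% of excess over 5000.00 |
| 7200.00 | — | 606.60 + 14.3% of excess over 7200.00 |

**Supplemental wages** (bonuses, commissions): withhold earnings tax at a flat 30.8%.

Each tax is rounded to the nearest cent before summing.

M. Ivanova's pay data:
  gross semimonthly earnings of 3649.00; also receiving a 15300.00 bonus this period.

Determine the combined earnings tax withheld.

Earnings Tax: taxable = 3649.00
  70.00 + 8% × (3649.00 − 1400.00) = 70.00 + 8% × 2249.00 = 249.92
Supplemental (30.8% flat on bonus): 30.8% × 15300.00 = 4712.40
Total earnings tax: 249.92 + 4712.40 = 4962.32

4962.32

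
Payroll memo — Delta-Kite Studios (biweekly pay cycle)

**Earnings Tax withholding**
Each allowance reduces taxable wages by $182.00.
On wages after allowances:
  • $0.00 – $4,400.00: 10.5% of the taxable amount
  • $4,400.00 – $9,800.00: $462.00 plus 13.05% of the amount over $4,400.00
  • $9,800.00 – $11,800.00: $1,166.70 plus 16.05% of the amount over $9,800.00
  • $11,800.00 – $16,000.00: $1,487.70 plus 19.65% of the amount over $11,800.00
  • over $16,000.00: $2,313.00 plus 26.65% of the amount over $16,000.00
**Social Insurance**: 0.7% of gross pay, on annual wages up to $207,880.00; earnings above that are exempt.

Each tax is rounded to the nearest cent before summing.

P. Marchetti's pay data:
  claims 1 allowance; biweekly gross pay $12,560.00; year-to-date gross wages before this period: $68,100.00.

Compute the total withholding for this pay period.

$1,689.20

Earnings Tax: taxable = $12,560.00 − 1×$182.00 = $12,378.00
  $1,487.70 + 19.65% × ($12,378.00 − $11,800.00) = $1,487.70 + 19.65% × $578.00 = $1,601.28
Social Insurance: 0.7% × $12,560.00 = $87.92
Total: $1,601.28 + $87.92 = $1,689.20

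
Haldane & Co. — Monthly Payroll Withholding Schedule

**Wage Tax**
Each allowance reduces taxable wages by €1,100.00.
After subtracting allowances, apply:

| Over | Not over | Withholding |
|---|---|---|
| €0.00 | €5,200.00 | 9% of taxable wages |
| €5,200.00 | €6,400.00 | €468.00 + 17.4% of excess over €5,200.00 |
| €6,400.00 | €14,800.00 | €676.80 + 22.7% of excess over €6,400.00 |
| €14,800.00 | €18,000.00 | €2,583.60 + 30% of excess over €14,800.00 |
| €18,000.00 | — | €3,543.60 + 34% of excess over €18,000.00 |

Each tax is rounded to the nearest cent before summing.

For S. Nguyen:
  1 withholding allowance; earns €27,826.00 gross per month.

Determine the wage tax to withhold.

€6,510.44

Wage Tax: taxable = €27,826.00 − 1×€1,100.00 = €26,726.00
  €3,543.60 + 34% × (€26,726.00 − €18,000.00) = €3,543.60 + 34% × €8,726.00 = €6,510.44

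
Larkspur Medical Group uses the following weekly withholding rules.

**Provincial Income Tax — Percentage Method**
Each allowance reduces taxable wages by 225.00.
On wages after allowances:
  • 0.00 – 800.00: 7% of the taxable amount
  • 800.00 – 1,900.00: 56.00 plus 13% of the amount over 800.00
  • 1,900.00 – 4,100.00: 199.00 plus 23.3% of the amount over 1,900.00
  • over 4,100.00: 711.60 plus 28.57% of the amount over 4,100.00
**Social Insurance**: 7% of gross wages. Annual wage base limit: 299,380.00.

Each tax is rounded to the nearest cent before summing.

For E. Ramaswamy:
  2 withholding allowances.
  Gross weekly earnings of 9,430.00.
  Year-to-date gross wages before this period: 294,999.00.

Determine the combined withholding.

2,412.49

Provincial Income Tax: taxable = 9,430.00 − 2×225.00 = 8,980.00
  711.60 + 28.57% × (8,980.00 − 4,100.00) = 711.60 + 28.57% × 4,880.00 = 2,105.82
Social Insurance: cap 299,380.00 − YTD 294,999.00 = 4,381.00 subject; 7% × 4,381.00 = 306.67
Total: 2,105.82 + 306.67 = 2,412.49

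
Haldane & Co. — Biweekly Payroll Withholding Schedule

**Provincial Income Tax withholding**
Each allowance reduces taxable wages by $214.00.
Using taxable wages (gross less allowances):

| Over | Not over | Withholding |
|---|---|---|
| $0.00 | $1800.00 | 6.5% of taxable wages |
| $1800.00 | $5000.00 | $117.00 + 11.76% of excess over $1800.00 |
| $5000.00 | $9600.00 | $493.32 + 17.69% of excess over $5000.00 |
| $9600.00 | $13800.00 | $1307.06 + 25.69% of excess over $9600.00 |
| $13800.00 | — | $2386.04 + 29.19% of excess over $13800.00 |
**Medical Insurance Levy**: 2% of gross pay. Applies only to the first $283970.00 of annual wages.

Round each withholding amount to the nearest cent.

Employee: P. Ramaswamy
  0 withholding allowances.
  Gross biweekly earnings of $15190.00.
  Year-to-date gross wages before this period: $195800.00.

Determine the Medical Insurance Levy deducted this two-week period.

$303.80

Medical Insurance Levy: 2% × $15190.00 = $303.80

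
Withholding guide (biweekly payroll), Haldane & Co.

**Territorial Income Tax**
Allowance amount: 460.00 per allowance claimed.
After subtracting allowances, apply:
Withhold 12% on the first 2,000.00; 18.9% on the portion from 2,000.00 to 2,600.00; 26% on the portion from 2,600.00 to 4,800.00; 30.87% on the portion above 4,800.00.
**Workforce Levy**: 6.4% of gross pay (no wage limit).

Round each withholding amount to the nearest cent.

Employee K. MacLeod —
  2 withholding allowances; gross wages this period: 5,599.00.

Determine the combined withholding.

Territorial Income Tax: taxable = 5,599.00 − 2×460.00 = 4,679.00
  353.40 + 26% × (4,679.00 − 2,600.00) = 353.40 + 26% × 2,079.00 = 893.94
Workforce Levy: 6.4% × 5,599.00 = 358.34
Total: 893.94 + 358.34 = 1,252.28

1,252.28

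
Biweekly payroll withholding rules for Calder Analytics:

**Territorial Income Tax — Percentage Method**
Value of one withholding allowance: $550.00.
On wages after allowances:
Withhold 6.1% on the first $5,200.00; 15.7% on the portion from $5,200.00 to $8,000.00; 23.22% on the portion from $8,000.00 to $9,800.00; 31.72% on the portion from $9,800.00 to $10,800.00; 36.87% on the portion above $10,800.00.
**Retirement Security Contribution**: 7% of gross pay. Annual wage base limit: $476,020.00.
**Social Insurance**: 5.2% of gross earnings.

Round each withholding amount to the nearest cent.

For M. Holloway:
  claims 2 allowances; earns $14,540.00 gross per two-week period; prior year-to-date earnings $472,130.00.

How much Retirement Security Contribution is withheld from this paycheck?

Retirement Security Contribution: cap $476,020.00 − YTD $472,130.00 = $3,890.00 subject; 7% × $3,890.00 = $272.30

$272.30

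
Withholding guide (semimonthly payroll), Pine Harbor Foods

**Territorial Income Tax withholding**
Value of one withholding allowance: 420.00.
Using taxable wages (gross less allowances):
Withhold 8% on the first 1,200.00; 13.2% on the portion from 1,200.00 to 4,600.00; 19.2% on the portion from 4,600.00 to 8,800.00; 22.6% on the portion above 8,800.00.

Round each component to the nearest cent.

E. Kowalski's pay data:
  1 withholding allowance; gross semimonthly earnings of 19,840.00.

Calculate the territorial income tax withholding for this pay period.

3,751.32

Territorial Income Tax: taxable = 19,840.00 − 1×420.00 = 19,420.00
  1,351.20 + 22.6% × (19,420.00 − 8,800.00) = 1,351.20 + 22.6% × 10,620.00 = 3,751.32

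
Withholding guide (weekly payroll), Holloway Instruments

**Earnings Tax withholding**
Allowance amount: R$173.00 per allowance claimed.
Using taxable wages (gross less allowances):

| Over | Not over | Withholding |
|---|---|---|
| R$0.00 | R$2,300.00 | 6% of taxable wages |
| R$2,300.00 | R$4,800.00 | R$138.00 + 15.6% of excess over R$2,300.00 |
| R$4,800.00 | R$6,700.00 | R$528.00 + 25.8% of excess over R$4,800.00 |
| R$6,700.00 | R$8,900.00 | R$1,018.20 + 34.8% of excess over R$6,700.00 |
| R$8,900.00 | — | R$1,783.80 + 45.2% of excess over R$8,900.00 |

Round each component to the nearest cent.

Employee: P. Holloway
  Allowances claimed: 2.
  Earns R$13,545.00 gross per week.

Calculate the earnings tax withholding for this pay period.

R$3,726.95

Earnings Tax: taxable = R$13,545.00 − 2×R$173.00 = R$13,199.00
  R$1,783.80 + 45.2% × (R$13,199.00 − R$8,900.00) = R$1,783.80 + 45.2% × R$4,299.00 = R$3,726.95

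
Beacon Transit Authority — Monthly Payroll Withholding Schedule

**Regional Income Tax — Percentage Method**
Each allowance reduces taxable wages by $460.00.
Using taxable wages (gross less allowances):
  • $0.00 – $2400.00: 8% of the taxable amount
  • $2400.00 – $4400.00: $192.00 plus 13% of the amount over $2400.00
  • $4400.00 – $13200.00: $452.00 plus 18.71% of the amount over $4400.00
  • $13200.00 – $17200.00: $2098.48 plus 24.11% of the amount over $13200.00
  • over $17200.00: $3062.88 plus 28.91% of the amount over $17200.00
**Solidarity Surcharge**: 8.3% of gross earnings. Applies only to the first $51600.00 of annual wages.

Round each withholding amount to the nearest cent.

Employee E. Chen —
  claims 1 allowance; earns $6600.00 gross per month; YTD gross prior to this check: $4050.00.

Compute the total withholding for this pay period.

$1325.35

Regional Income Tax: taxable = $6600.00 − 1×$460.00 = $6140.00
  $452.00 + 18.71% × ($6140.00 − $4400.00) = $452.00 + 18.71% × $1740.00 = $777.55
Solidarity Surcharge: 8.3% × $6600.00 = $547.80
Total: $777.55 + $547.80 = $1325.35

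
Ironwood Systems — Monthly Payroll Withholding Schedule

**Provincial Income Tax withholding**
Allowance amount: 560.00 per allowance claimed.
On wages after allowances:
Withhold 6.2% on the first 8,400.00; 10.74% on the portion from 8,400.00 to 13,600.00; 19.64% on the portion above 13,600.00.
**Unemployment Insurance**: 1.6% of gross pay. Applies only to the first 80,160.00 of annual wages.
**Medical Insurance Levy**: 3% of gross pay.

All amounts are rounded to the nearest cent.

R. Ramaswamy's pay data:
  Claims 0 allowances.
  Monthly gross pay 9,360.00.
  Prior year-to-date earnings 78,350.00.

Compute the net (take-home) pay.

8,426.34

Provincial Income Tax: taxable = 9,360.00
  520.80 + 10.74% × (9,360.00 − 8,400.00) = 520.80 + 10.74% × 960.00 = 623.90
Unemployment Insurance: cap 80,160.00 − YTD 78,350.00 = 1,810.00 subject; 1.6% × 1,810.00 = 28.96
Medical Insurance Levy: 3% × 9,360.00 = 280.80
Total withheld: 623.90 + 28.96 + 280.80 = 933.66
Net pay: 9,360.00 − 933.66 = 8,426.34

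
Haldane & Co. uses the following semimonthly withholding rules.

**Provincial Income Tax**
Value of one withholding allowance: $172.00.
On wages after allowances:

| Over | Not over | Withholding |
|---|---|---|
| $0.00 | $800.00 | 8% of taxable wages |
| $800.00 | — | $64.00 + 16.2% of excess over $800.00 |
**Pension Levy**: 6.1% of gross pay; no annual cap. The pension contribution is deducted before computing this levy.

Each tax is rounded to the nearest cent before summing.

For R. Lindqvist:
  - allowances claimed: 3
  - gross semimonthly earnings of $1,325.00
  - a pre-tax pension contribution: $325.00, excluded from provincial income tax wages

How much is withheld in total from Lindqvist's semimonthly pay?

Provincial Income Tax: taxable = $1,325.00 − $325.00 − 3×$172.00 = $484.00
  8% × $484.00 = $38.72
Pension Levy: 6.1% × $1,000.00 = $61.00
Total: $38.72 + $61.00 = $99.72

$99.72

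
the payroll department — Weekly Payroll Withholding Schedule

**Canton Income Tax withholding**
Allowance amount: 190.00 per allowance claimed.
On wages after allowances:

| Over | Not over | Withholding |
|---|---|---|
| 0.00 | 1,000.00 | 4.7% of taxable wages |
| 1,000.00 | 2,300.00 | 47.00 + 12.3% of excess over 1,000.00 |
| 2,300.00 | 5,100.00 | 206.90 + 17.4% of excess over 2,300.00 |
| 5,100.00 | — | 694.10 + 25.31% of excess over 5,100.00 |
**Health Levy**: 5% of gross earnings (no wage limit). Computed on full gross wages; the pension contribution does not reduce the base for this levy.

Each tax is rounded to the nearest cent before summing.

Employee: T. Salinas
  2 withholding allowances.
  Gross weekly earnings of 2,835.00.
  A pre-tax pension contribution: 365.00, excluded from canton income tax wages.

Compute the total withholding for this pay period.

322.82

Canton Income Tax: taxable = 2,835.00 − 365.00 − 2×190.00 = 2,090.00
  47.00 + 12.3% × (2,090.00 − 1,000.00) = 47.00 + 12.3% × 1,090.00 = 181.07
Health Levy: 5% × 2,835.00 = 141.75
Total: 181.07 + 141.75 = 322.82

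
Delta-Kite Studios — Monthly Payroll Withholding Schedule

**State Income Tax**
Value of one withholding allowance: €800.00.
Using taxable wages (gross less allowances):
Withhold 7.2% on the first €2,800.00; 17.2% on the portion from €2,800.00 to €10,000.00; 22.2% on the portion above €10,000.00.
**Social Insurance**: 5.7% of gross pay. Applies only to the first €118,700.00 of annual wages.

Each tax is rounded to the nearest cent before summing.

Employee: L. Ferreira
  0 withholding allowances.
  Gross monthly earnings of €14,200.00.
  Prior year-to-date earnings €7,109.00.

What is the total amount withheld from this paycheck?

€3,181.80

State Income Tax: taxable = €14,200.00
  €1,440.00 + 22.2% × (€14,200.00 − €10,000.00) = €1,440.00 + 22.2% × €4,200.00 = €2,372.40
Social Insurance: 5.7% × €14,200.00 = €809.40
Total: €2,372.40 + €809.40 = €3,181.80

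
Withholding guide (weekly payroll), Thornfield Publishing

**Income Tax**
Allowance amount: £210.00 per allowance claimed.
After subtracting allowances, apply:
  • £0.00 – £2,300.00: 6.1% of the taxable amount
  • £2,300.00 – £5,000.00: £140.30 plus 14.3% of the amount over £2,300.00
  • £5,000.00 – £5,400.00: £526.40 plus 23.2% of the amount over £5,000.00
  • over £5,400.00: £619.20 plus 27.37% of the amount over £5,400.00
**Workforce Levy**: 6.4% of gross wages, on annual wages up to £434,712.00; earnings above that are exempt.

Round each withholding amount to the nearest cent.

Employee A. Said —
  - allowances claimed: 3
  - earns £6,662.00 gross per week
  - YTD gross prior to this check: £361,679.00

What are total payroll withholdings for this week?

Income Tax: taxable = £6,662.00 − 3×£210.00 = £6,032.00
  £619.20 + 27.37% × (£6,032.00 − £5,400.00) = £619.20 + 27.37% × £632.00 = £792.18
Workforce Levy: 6.4% × £6,662.00 = £426.37
Total: £792.18 + £426.37 = £1,218.55

£1,218.55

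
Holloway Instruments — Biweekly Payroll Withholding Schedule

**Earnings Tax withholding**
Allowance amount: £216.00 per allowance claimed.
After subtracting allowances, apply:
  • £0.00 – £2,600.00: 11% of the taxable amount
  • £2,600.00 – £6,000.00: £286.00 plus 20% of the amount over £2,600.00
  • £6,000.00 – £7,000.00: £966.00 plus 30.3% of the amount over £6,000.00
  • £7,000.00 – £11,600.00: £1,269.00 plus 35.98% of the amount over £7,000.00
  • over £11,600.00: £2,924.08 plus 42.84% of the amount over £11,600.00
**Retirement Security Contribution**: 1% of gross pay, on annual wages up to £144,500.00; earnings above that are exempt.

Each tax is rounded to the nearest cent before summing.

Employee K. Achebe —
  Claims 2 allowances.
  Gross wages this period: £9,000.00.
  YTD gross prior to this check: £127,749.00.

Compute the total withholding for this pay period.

£1,923.17

Earnings Tax: taxable = £9,000.00 − 2×£216.00 = £8,568.00
  £1,269.00 + 35.98% × (£8,568.00 − £7,000.00) = £1,269.00 + 35.98% × £1,568.00 = £1,833.17
Retirement Security Contribution: 1% × £9,000.00 = £90.00
Total: £1,833.17 + £90.00 = £1,923.17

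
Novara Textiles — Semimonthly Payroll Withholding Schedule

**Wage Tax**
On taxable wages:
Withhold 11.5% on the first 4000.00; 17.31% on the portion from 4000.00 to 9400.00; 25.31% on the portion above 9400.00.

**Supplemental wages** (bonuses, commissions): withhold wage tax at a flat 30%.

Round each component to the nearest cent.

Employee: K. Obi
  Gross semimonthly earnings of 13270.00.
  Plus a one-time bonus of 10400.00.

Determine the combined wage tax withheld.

Wage Tax: taxable = 13270.00
  1394.74 + 25.31% × (13270.00 − 9400.00) = 1394.74 + 25.31% × 3870.00 = 2374.24
Supplemental (30% flat on bonus): 30% × 10400.00 = 3120.00
Total wage tax: 2374.24 + 3120.00 = 5494.24

5494.24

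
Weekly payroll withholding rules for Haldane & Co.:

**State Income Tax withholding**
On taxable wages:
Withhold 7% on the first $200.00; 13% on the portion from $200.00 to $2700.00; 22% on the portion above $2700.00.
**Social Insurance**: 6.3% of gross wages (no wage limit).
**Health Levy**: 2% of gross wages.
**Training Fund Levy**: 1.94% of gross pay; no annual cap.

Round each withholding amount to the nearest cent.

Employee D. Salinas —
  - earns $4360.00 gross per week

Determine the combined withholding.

State Income Tax: taxable = $4360.00
  $339.00 + 22% × ($4360.00 − $2700.00) = $339.00 + 22% × $1660.00 = $704.20
Social Insurance: 6.3% × $4360.00 = $274.68
Health Levy: 2% × $4360.00 = $87.20
Training Fund Levy: 1.94% × $4360.00 = $84.58
Total: $704.20 + $274.68 + $87.20 + $84.58 = $1150.66

$1150.66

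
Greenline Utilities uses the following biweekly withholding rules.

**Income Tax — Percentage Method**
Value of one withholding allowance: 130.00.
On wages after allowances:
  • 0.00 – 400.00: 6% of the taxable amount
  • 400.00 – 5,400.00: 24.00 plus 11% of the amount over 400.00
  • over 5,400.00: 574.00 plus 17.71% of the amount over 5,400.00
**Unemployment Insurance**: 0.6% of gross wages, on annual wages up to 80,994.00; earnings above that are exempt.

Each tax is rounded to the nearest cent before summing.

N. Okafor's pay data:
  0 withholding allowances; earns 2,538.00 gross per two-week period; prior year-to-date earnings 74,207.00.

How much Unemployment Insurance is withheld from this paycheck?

Unemployment Insurance: 0.6% × 2,538.00 = 15.23

15.23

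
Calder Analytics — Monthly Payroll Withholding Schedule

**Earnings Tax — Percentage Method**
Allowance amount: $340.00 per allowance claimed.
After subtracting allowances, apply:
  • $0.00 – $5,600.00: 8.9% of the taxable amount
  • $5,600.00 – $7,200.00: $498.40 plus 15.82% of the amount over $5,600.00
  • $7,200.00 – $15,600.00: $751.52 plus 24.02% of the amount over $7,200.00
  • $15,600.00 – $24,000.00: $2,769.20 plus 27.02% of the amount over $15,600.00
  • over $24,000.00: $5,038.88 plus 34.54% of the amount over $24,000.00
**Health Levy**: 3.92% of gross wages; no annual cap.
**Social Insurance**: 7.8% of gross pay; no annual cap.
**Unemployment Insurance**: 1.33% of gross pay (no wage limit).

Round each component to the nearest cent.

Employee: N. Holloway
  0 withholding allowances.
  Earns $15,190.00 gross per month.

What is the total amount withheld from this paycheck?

Earnings Tax: taxable = $15,190.00
  $751.52 + 24.02% × ($15,190.00 − $7,200.00) = $751.52 + 24.02% × $7,990.00 = $2,670.72
Health Levy: 3.92% × $15,190.00 = $595.45
Social Insurance: 7.8% × $15,190.00 = $1,184.82
Unemployment Insurance: 1.33% × $15,190.00 = $202.03
Total: $2,670.72 + $595.45 + $1,184.82 + $202.03 = $4,653.02

$4,653.02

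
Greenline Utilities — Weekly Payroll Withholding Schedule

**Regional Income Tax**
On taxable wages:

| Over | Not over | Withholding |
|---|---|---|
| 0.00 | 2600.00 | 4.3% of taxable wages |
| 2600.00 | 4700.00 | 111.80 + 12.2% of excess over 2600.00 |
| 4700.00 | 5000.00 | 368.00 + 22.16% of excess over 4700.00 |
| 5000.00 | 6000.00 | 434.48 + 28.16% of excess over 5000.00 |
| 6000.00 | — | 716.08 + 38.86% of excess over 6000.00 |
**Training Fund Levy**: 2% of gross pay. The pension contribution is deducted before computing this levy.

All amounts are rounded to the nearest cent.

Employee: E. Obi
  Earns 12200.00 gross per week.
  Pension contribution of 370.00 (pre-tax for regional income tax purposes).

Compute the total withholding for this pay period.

3218.22

Regional Income Tax: taxable = 12200.00 − 370.00 = 11830.00
  716.08 + 38.86% × (11830.00 − 6000.00) = 716.08 + 38.86% × 5830.00 = 2981.62
Training Fund Levy: 2% × 11830.00 = 236.60
Total: 2981.62 + 236.60 = 3218.22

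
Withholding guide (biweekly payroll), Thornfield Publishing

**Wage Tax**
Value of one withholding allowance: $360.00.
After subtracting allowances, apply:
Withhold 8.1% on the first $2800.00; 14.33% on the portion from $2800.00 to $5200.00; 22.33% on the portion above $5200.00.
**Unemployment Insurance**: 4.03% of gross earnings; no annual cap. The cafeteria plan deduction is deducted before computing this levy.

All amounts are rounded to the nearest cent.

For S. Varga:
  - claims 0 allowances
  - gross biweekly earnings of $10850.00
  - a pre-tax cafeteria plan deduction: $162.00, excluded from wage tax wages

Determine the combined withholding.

$2226.92

Wage Tax: taxable = $10850.00 − $162.00 = $10688.00
  $570.72 + 22.33% × ($10688.00 − $5200.00) = $570.72 + 22.33% × $5488.00 = $1796.19
Unemployment Insurance: 4.03% × $10688.00 = $430.73
Total: $1796.19 + $430.73 = $2226.92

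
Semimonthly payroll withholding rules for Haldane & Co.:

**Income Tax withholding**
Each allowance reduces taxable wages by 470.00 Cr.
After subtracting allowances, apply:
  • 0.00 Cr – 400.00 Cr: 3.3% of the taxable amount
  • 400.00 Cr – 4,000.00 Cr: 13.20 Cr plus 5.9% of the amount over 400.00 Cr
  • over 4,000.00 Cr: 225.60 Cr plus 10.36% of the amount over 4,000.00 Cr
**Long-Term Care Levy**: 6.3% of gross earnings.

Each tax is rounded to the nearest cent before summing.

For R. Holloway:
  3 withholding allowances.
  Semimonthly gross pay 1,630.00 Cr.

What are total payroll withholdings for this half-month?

109.95 Cr

Income Tax: taxable = 1,630.00 Cr − 3×470.00 Cr = 220.00 Cr
  3.3% × 220.00 Cr = 7.26 Cr
Long-Term Care Levy: 6.3% × 1,630.00 Cr = 102.69 Cr
Total: 7.26 Cr + 102.69 Cr = 109.95 Cr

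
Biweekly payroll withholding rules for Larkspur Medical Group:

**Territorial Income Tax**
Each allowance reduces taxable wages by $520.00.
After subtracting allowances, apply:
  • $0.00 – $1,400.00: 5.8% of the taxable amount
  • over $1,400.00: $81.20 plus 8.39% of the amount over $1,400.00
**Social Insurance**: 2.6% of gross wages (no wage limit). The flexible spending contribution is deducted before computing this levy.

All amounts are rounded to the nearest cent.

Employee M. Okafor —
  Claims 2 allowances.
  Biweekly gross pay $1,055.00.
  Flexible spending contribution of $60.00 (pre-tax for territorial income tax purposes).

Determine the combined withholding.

Territorial Income Tax: taxable = $1,055.00 − $60.00 − 2×$520.00 = $-45.00
  Taxable ≤ 0 → $0.00
Social Insurance: 2.6% × $995.00 = $25.87
Total: $0.00 + $25.87 = $25.87

$25.87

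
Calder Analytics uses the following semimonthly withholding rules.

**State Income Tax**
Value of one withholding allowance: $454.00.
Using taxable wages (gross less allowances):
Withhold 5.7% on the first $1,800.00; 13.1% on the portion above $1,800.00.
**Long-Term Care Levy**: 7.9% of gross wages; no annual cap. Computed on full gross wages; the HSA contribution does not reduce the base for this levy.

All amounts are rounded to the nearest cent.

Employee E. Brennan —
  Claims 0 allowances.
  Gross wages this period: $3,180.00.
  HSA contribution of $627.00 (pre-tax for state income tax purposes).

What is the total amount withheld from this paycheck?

$452.46

State Income Tax: taxable = $3,180.00 − $627.00 = $2,553.00
  $102.60 + 13.1% × ($2,553.00 − $1,800.00) = $102.60 + 13.1% × $753.00 = $201.24
Long-Term Care Levy: 7.9% × $3,180.00 = $251.22
Total: $201.24 + $251.22 = $452.46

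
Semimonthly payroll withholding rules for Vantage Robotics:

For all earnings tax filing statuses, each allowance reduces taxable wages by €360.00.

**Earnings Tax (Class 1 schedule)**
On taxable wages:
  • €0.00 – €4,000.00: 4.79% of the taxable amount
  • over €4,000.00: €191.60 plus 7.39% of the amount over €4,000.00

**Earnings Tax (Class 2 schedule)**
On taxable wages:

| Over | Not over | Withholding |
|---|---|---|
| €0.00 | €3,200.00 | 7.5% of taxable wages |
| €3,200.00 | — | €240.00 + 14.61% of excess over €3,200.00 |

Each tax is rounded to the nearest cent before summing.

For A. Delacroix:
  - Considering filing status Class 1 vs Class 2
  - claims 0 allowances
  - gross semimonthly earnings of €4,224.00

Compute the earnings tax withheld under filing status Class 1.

€208.15

Earnings Tax (Class 1): taxable = €4,224.00
  €191.60 + 7.39% × (€4,224.00 − €4,000.00) = €191.60 + 7.39% × €224.00 = €208.15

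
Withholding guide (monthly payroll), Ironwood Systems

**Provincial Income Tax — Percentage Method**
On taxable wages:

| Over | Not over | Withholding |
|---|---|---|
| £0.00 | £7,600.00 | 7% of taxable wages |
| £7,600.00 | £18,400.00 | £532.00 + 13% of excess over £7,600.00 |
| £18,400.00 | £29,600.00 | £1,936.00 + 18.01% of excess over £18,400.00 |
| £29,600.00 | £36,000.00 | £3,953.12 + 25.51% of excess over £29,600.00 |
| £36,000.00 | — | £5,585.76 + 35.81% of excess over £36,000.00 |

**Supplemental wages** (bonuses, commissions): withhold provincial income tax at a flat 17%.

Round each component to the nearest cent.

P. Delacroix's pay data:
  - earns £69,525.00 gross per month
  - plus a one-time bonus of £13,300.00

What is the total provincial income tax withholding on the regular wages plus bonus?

Provincial Income Tax: taxable = £69,525.00
  £5,585.76 + 35.81% × (£69,525.00 − £36,000.00) = £5,585.76 + 35.81% × £33,525.00 = £17,591.06
Supplemental (17% flat on bonus): 17% × £13,300.00 = £2,261.00
Total provincial income tax: £17,591.06 + £2,261.00 = £19,852.06

£19,852.06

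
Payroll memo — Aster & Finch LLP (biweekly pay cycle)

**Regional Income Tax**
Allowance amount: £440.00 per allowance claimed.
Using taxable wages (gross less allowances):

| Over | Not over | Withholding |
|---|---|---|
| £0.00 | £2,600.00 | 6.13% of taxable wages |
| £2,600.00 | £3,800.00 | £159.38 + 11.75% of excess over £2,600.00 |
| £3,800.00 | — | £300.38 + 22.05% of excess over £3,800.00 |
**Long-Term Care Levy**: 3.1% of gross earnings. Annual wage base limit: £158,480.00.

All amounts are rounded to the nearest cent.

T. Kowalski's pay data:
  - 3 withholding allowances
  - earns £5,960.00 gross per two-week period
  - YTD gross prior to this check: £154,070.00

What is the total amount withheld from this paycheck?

£622.31

Regional Income Tax: taxable = £5,960.00 − 3×£440.00 = £4,640.00
  £300.38 + 22.05% × (£4,640.00 − £3,800.00) = £300.38 + 22.05% × £840.00 = £485.60
Long-Term Care Levy: cap £158,480.00 − YTD £154,070.00 = £4,410.00 subject; 3.1% × £4,410.00 = £136.71
Total: £485.60 + £136.71 = £622.31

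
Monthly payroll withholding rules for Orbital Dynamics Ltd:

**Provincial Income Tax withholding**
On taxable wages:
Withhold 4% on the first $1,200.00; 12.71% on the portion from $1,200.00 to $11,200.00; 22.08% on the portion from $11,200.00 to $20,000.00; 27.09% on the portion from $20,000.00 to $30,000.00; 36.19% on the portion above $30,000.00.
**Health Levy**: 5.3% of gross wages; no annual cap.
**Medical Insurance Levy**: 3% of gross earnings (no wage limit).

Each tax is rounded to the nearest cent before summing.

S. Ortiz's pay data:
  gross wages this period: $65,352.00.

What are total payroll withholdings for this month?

Provincial Income Tax: taxable = $65,352.00
  $5,971.04 + 36.19% × ($65,352.00 − $30,000.00) = $5,971.04 + 36.19% × $35,352.00 = $18,764.93
Health Levy: 5.3% × $65,352.00 = $3,463.66
Medical Insurance Levy: 3% × $65,352.00 = $1,960.56
Total: $18,764.93 + $3,463.66 + $1,960.56 = $24,189.15

$24,189.15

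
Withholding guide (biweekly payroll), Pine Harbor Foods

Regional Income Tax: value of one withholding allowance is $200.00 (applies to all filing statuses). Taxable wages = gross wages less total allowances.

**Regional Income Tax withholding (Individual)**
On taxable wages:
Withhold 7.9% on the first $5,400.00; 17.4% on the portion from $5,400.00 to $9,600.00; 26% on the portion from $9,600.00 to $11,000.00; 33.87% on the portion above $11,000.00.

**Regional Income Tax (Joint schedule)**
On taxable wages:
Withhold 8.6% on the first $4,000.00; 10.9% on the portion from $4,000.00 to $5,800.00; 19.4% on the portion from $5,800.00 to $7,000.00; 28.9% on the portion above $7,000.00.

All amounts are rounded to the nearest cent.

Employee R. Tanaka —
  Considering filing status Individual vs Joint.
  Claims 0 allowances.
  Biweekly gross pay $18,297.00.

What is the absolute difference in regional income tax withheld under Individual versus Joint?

Regional Income Tax (Individual): taxable = $18,297.00
  $1,521.40 + 33.87% × ($18,297.00 − $11,000.00) = $1,521.40 + 33.87% × $7,297.00 = $3,992.89
Regional Income Tax (Joint): taxable = $18,297.00
  $773.00 + 28.9% × ($18,297.00 − $7,000.00) = $773.00 + 28.9% × $11,297.00 = $4,037.83
Difference: |$3,992.89 − $4,037.83| = $44.94 (higher under Joint)

$44.94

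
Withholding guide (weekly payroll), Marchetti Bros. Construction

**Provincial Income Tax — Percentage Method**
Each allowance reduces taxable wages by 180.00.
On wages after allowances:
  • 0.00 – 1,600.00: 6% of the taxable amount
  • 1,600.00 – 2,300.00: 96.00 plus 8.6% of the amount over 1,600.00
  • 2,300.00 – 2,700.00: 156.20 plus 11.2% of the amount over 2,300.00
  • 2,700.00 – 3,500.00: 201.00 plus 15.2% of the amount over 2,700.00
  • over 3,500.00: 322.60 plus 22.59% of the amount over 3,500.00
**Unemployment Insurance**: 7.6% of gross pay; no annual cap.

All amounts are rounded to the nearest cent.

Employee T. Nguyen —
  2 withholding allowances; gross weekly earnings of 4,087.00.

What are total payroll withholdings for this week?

684.49

Provincial Income Tax: taxable = 4,087.00 − 2×180.00 = 3,727.00
  322.60 + 22.59% × (3,727.00 − 3,500.00) = 322.60 + 22.59% × 227.00 = 373.88
Unemployment Insurance: 7.6% × 4,087.00 = 310.61
Total: 373.88 + 310.61 = 684.49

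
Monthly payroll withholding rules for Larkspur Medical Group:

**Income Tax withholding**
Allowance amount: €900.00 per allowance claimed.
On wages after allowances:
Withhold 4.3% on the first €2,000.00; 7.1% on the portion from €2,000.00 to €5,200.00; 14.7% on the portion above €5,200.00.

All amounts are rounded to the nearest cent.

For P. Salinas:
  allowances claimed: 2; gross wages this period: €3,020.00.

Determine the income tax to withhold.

€52.46

Income Tax: taxable = €3,020.00 − 2×€900.00 = €1,220.00
  4.3% × €1,220.00 = €52.46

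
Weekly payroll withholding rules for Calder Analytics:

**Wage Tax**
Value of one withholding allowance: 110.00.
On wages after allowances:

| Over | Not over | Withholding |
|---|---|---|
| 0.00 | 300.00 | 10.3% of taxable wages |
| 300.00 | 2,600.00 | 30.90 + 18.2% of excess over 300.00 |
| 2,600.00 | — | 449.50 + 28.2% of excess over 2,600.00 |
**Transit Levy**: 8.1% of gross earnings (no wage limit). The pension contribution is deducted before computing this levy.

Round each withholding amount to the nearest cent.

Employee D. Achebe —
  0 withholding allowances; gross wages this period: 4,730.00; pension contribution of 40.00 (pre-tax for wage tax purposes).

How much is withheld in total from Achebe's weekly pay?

1,418.77

Wage Tax: taxable = 4,730.00 − 40.00 = 4,690.00
  449.50 + 28.2% × (4,690.00 − 2,600.00) = 449.50 + 28.2% × 2,090.00 = 1,038.88
Transit Levy: 8.1% × 4,690.00 = 379.89
Total: 1,038.88 + 379.89 = 1,418.77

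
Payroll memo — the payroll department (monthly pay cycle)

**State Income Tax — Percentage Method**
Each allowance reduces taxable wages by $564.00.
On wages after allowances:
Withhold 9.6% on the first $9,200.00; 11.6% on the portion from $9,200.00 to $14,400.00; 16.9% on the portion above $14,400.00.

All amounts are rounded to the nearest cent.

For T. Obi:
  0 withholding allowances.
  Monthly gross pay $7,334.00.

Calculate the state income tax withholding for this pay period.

State Income Tax: taxable = $7,334.00
  9.6% × $7,334.00 = $704.06

$704.06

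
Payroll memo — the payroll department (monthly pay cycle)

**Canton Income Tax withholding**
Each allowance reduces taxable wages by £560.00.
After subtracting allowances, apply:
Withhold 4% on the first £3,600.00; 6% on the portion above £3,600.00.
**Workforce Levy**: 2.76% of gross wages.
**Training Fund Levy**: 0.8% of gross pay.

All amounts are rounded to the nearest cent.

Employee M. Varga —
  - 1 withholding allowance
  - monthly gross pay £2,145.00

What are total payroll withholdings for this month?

£139.76

Canton Income Tax: taxable = £2,145.00 − 1×£560.00 = £1,585.00
  4% × £1,585.00 = £63.40
Workforce Levy: 2.76% × £2,145.00 = £59.20
Training Fund Levy: 0.8% × £2,145.00 = £17.16
Total: £63.40 + £59.20 + £17.16 = £139.76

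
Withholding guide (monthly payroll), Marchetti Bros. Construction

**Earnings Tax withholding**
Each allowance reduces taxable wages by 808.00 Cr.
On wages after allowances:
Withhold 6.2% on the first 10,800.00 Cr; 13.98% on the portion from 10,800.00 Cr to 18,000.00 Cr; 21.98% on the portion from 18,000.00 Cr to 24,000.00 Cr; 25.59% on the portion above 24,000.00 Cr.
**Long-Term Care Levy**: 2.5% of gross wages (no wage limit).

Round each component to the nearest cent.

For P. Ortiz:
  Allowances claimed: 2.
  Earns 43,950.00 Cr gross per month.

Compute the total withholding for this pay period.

Earnings Tax: taxable = 43,950.00 Cr − 2×808.00 Cr = 42,334.00 Cr
  2,994.96 Cr + 25.59% × (42,334.00 Cr − 24,000.00 Cr) = 2,994.96 Cr + 25.59% × 18,334.00 Cr = 7,686.63 Cr
Long-Term Care Levy: 2.5% × 43,950.00 Cr = 1,098.75 Cr
Total: 7,686.63 Cr + 1,098.75 Cr = 8,785.38 Cr

8,785.38 Cr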